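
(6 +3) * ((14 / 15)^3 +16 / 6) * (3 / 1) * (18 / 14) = 105696 / 875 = 120.80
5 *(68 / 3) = 340 / 3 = 113.33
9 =9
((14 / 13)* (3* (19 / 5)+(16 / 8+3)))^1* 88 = 101024 / 65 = 1554.22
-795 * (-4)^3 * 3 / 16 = 9540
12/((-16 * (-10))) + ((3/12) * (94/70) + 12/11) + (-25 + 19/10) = -66523/3080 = -21.60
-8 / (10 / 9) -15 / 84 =-1033 / 140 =-7.38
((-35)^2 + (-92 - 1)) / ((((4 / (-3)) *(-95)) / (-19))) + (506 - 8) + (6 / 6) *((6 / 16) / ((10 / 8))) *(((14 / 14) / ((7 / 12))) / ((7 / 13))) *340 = 159969 / 245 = 652.93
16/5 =3.20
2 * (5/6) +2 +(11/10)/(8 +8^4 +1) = 451583/123150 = 3.67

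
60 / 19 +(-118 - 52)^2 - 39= 548419 / 19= 28864.16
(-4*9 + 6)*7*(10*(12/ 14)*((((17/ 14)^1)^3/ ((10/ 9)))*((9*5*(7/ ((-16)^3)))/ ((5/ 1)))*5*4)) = 89539425/ 100352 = 892.25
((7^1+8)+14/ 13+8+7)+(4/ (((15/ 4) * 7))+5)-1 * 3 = 45358/ 1365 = 33.23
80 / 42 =40 / 21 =1.90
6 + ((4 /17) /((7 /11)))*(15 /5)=846 /119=7.11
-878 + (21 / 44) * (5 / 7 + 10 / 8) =-14033 / 16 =-877.06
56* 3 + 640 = 808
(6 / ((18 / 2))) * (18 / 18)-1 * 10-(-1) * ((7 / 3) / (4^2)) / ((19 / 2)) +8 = -601 / 456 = -1.32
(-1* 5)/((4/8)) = -10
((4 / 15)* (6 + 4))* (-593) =-1581.33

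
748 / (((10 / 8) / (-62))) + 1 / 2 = -371003 / 10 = -37100.30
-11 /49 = -0.22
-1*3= -3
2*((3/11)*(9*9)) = 486/11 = 44.18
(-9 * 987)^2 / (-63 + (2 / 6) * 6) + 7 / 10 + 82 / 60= -1183613444 / 915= -1293566.61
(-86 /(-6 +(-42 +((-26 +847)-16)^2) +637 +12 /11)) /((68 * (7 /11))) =-5203 /1698074308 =-0.00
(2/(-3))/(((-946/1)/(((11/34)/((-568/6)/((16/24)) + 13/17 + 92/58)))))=-29/17762526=-0.00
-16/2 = -8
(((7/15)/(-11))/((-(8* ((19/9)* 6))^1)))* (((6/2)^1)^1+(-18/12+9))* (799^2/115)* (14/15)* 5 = 218971543/1922800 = 113.88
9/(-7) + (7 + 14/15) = 698/105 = 6.65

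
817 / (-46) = -817 / 46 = -17.76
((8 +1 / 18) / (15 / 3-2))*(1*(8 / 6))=290 / 81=3.58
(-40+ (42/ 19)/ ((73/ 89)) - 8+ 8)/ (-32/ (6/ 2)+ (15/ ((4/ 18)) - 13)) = -310452/ 364781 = -0.85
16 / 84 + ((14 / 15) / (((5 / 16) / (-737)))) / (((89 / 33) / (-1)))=38144228 / 46725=816.36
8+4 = 12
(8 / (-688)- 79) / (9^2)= -755 / 774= -0.98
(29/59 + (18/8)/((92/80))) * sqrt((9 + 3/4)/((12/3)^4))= 1661 * sqrt(39)/21712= 0.48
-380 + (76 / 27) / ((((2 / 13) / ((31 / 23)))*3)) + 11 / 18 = -1382975 / 3726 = -371.17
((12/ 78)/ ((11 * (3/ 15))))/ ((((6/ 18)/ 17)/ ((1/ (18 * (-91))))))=-85/ 39039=-0.00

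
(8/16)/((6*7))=1/84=0.01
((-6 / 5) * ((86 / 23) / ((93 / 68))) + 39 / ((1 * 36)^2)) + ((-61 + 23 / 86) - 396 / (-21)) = -20918842787 / 463564080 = -45.13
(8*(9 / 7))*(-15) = -1080 / 7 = -154.29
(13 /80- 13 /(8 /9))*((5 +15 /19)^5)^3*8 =-483307613201390820700000000000000 /15181127029874798299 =-31836082541849.12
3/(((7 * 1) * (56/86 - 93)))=-129/27797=-0.00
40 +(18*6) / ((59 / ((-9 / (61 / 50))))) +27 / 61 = 96953 / 3599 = 26.94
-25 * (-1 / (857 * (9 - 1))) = 25 / 6856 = 0.00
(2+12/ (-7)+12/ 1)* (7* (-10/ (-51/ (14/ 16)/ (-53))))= -782.01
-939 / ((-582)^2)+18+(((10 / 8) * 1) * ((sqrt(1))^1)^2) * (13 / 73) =75086509 / 4121142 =18.22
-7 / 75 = -0.09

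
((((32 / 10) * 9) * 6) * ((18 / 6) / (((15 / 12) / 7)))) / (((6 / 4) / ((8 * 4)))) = 1548288 / 25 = 61931.52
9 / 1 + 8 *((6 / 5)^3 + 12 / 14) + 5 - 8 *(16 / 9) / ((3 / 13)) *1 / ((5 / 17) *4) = -418258 / 23625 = -17.70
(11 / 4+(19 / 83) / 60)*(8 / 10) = 13714 / 6225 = 2.20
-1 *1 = -1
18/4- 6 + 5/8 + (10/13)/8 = -81/104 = -0.78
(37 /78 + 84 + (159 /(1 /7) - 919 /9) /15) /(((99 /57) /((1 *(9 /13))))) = 60.53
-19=-19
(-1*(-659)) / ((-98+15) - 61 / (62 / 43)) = -40858 / 7769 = -5.26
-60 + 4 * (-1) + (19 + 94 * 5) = 425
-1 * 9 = -9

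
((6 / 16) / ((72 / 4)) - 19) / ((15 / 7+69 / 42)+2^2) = -6377 / 2616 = -2.44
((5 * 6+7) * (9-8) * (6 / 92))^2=12321 / 2116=5.82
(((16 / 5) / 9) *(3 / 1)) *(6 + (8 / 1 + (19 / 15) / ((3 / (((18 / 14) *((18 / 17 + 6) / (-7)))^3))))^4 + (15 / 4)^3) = 18367181909485482197250508181911119959983 / 6697169138290685879316597298571289660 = 2742.53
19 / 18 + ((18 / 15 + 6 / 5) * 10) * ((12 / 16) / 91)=2053 / 1638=1.25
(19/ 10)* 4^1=38/ 5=7.60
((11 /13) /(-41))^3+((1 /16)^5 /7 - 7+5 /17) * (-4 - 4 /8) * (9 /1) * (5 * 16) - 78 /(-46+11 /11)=769777744129369577521 /35426624476938240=21728.79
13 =13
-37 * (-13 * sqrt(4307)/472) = 481 * sqrt(4307)/472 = 66.88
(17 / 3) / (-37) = -17 / 111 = -0.15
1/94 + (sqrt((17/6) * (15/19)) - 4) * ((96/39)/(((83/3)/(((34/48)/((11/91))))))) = -178063/85822 + 238 * sqrt(3230)/17347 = -1.30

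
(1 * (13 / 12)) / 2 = 13 / 24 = 0.54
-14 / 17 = -0.82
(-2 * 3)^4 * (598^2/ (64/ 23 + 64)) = 55518021/ 8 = 6939752.62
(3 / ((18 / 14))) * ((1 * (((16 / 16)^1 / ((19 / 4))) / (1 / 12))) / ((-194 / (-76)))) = 224 / 97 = 2.31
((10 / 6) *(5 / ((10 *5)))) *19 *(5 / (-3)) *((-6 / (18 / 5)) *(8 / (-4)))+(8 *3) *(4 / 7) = -733 / 189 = -3.88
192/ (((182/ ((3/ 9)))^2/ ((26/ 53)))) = 32/ 101283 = 0.00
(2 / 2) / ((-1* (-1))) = 1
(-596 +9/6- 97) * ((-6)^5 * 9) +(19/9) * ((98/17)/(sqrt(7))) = 266 * sqrt(7)/153 +48393936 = 48393940.60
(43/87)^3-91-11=-67087799/658503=-101.88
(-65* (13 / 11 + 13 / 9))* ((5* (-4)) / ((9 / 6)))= 676000 / 297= 2276.09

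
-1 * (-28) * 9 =252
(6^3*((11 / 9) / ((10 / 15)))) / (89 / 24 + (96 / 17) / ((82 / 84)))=41.71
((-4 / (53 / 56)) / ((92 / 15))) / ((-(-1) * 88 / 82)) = -8610 / 13409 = -0.64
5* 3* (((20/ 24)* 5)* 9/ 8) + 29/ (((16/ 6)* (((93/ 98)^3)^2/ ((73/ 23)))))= 9330946972825801/ 79364129169744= 117.57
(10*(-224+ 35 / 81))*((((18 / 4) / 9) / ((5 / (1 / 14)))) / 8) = -2587 / 1296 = -2.00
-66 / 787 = -0.08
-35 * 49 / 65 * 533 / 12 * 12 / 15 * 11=-154693 / 15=-10312.87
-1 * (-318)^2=-101124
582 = 582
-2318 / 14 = -1159 / 7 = -165.57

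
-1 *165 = -165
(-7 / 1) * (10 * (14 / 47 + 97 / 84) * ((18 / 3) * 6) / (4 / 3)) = -258075 / 94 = -2745.48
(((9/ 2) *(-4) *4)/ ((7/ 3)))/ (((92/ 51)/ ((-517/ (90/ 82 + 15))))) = 884493/ 1610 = 549.37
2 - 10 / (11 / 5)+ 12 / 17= -344 / 187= -1.84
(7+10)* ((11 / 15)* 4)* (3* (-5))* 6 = -4488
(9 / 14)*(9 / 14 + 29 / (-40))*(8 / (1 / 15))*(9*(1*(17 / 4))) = -95013 / 392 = -242.38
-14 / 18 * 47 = -329 / 9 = -36.56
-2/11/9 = -2/99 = -0.02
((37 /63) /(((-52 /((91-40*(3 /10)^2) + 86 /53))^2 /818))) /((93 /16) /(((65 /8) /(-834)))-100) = -8422048407373 /4166886218040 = -2.02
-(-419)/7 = 419/7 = 59.86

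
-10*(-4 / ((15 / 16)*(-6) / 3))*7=-448 / 3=-149.33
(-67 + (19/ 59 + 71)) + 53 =3382/ 59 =57.32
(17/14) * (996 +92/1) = 9248/7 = 1321.14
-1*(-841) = 841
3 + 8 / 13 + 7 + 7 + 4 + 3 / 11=3130 / 143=21.89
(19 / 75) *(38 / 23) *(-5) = -2.09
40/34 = 1.18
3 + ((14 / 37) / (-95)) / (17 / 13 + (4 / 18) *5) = 2982597 / 994745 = 3.00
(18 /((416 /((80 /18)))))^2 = 25 /676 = 0.04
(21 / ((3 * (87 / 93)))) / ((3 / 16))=3472 / 87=39.91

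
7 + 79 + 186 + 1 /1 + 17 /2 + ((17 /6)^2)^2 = 448345 /1296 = 345.95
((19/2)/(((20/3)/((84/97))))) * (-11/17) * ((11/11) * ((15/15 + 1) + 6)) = -52668/8245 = -6.39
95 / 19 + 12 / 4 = 8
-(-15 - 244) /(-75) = -3.45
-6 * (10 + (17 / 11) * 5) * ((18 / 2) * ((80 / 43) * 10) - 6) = -8122140 / 473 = -17171.54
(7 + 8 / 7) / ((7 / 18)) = 1026 / 49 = 20.94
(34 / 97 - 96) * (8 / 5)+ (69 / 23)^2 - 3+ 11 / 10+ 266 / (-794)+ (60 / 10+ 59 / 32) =-852930837 / 6161440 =-138.43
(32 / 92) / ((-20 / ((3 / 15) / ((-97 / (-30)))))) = -12 / 11155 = -0.00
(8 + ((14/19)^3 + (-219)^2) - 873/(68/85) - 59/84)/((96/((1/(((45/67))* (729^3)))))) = 226198052981/120535905200553360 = 0.00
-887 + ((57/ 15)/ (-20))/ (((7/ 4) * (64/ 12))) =-2483657/ 2800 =-887.02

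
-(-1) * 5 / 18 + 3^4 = 1463 / 18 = 81.28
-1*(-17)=17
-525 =-525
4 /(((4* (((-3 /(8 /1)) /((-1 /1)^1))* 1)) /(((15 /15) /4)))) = 2 /3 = 0.67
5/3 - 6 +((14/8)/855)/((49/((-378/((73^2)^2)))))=-70143655279/16186997370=-4.33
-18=-18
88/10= 44/5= 8.80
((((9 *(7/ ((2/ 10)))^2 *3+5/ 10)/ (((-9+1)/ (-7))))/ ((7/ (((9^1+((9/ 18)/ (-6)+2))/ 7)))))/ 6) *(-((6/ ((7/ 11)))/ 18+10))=-1915137601/ 169344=-11309.16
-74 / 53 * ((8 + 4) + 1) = -962 / 53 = -18.15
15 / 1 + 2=17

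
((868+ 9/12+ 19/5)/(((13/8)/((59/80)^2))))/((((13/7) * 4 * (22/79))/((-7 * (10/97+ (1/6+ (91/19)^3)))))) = -6892367935788505779/63325975398400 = -108839.51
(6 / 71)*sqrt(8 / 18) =0.06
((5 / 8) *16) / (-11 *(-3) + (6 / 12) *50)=5 / 29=0.17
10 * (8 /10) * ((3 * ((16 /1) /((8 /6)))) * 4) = 1152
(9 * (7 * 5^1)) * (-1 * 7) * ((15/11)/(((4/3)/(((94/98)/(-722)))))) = 95175/31768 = 3.00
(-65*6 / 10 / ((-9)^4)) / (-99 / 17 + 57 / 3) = -221 / 489888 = -0.00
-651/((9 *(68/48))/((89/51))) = -77252/867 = -89.10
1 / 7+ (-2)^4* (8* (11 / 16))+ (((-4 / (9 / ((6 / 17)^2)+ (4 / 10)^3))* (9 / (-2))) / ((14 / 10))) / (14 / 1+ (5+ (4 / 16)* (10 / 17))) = 4841534573 / 54922483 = 88.15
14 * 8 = 112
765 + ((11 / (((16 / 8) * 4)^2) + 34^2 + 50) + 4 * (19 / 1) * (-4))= 106699 / 64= 1667.17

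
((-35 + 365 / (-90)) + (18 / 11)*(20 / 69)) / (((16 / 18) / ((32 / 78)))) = -175699 / 9867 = -17.81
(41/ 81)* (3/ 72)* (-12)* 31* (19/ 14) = -24149/ 2268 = -10.65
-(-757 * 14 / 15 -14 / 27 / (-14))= 95377 / 135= 706.50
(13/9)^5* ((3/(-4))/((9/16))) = -1485172/177147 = -8.38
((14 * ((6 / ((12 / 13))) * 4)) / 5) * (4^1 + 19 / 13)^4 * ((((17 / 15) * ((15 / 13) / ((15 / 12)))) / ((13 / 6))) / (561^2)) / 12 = 1423054136 / 171843682725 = 0.01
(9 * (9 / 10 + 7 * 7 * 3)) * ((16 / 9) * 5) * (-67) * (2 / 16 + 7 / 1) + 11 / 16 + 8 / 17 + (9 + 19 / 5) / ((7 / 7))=-7681670377 / 1360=-5648287.04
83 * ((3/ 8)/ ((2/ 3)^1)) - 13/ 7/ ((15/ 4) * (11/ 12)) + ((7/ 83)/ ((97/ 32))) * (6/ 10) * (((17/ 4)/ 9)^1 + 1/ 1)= 6869557427/ 148782480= 46.17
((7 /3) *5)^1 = 35 /3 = 11.67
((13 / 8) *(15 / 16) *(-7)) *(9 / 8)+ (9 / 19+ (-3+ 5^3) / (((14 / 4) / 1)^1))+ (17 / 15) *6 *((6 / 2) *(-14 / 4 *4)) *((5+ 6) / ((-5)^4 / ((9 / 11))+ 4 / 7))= 37086534011 / 1929159680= 19.22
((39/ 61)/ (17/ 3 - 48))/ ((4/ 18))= -1053/ 15494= -0.07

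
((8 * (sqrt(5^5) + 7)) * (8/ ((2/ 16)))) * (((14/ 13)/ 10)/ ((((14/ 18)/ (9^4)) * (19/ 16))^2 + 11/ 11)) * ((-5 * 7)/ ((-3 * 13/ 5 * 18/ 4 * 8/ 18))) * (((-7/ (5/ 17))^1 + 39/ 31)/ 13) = -13492.99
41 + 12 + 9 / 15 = 268 / 5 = 53.60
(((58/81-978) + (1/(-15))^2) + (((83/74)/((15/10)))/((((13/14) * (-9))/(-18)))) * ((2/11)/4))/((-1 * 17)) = 10470057031/182142675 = 57.48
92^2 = 8464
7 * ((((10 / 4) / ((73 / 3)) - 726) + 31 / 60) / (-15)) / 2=22240169 / 131400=169.26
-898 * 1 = -898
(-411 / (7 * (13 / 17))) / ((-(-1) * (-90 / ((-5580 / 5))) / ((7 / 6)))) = -72199 / 65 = -1110.75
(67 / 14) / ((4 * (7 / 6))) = 201 / 196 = 1.03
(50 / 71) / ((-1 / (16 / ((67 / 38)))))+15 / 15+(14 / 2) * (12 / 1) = 373945 / 4757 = 78.61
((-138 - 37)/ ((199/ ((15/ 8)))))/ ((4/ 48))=-19.79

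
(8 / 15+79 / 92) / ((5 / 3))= 1921 / 2300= 0.84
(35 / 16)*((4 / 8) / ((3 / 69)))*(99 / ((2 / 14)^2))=3905055 / 32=122032.97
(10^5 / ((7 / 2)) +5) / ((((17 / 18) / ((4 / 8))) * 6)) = 600105 / 238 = 2521.45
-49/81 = -0.60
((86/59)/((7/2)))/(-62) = -86/12803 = -0.01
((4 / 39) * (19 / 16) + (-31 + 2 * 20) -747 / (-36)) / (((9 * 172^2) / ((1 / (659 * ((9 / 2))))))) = 1165 / 30793704552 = 0.00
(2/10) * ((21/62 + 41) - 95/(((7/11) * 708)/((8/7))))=22099319/2688630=8.22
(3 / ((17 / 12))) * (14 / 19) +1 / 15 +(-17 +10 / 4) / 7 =-30143 / 67830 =-0.44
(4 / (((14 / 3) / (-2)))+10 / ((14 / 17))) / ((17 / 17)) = 73 / 7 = 10.43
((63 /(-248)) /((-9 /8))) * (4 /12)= 7 /93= 0.08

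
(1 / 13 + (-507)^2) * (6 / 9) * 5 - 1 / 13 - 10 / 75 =55693953 / 65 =856830.05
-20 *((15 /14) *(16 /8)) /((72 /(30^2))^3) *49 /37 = -8203125 /74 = -110853.04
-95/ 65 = -19/ 13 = -1.46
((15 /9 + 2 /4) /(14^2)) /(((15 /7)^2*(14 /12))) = 13 /6300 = 0.00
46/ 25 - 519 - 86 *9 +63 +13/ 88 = -2701627/ 2200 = -1228.01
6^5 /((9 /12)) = 10368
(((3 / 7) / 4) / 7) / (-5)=-3 / 980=-0.00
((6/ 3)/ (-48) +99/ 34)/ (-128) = -1171/ 52224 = -0.02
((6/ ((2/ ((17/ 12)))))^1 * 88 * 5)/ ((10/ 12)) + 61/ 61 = 2245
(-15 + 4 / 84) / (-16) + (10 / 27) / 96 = 0.94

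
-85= -85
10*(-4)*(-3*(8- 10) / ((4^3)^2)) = -15 / 256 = -0.06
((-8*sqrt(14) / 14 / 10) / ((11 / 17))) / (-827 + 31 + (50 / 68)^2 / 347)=13638488*sqrt(14) / 122930672095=0.00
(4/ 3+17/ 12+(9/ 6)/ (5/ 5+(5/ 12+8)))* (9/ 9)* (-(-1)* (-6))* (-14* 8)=220920/ 113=1955.04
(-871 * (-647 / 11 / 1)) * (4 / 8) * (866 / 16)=244011521 / 176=1386429.10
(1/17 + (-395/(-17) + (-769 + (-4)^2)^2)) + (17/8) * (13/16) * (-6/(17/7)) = 616926495/1088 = 567028.03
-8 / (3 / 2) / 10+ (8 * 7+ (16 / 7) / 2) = 5944 / 105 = 56.61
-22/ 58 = -11/ 29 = -0.38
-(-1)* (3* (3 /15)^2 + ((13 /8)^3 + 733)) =9438861 /12800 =737.41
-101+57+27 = -17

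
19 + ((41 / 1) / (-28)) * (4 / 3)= 17.05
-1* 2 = -2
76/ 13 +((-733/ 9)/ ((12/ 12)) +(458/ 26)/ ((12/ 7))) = -65.32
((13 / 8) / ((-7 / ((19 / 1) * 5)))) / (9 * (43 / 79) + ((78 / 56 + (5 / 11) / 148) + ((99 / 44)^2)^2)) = -1270686560 / 1839377807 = -0.69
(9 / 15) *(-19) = -57 / 5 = -11.40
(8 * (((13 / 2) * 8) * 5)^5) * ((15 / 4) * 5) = 178220640000000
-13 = -13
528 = 528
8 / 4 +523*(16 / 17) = 8402 / 17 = 494.24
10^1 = 10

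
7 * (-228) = -1596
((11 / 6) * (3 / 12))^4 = 14641 / 331776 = 0.04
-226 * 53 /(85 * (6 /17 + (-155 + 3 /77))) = 461153 /505955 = 0.91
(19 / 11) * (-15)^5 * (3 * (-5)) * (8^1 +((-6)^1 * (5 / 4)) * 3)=-285283380.68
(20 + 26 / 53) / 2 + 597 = 32184 / 53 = 607.25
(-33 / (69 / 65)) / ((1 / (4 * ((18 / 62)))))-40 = -54260 / 713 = -76.10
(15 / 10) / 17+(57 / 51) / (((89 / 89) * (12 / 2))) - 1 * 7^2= -48.73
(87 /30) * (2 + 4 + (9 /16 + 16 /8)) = 3973 /160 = 24.83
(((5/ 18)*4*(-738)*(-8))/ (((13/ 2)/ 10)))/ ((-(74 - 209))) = 26240/ 351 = 74.76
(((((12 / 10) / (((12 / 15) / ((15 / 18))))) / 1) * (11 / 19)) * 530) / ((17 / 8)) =58300 / 323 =180.50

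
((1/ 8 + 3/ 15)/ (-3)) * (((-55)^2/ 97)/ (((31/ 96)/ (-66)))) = 2076360/ 3007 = 690.51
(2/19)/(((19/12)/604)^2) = 105067008/6859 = 15318.12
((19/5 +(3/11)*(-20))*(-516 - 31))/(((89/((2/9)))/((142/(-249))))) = -14136668/10969695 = -1.29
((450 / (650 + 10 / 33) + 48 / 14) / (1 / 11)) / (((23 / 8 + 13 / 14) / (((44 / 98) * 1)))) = 5.35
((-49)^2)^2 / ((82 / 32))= 92236816 / 41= 2249678.44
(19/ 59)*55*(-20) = -20900/ 59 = -354.24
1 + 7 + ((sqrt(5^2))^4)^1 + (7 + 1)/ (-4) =631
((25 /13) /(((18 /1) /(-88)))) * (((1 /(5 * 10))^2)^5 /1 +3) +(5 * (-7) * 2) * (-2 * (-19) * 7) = -2130703125000000000011 /114257812500000000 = -18648.21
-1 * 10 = -10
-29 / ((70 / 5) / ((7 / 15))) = -29 / 30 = -0.97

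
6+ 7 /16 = 103 /16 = 6.44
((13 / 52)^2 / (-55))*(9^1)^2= -81 / 880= -0.09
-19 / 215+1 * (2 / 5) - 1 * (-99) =21352 / 215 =99.31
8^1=8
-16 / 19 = -0.84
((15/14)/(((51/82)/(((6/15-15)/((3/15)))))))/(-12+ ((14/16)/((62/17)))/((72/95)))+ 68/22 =7566879874/546165851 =13.85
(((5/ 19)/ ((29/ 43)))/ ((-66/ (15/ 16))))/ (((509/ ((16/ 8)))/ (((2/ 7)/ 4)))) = -1075/ 691050976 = -0.00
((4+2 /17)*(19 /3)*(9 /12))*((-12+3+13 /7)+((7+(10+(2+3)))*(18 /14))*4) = 35245 /17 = 2073.24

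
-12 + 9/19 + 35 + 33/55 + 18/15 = 25.27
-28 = -28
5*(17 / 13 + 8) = 605 / 13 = 46.54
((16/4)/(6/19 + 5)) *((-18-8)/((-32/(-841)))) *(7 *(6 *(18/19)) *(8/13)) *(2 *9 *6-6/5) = -679030128/505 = -1344614.11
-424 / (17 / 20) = -8480 / 17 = -498.82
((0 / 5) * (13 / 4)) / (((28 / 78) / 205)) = 0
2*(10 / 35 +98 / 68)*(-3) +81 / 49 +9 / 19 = -130329 / 15827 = -8.23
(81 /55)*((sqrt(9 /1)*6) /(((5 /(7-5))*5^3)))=2916 /34375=0.08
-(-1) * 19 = 19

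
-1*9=-9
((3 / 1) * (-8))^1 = -24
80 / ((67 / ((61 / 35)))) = 976 / 469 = 2.08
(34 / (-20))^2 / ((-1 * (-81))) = 289 / 8100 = 0.04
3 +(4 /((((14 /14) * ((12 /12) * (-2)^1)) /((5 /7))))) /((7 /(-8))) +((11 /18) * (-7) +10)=10.35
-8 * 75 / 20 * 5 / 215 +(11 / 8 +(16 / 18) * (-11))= -28175 / 3096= -9.10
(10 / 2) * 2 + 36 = 46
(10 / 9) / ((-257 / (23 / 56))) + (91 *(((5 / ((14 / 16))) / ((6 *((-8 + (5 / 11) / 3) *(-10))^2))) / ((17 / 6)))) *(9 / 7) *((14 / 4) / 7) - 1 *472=-174298164317779 / 369276880140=-472.00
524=524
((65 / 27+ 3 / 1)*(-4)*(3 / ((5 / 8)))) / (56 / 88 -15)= 25696 / 3555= 7.23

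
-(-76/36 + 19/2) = -133/18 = -7.39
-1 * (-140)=140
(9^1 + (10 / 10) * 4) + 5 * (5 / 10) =31 / 2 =15.50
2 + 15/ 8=3.88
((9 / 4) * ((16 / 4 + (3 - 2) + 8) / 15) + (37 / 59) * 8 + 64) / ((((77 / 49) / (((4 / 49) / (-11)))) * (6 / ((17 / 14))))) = -0.07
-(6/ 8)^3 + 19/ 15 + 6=6571/ 960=6.84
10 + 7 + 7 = 24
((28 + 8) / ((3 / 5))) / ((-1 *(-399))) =20 / 133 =0.15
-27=-27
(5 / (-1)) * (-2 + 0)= 10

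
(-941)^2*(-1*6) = -5312886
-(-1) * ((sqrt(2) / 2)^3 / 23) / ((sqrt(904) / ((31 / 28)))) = 31 * sqrt(113) / 582176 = 0.00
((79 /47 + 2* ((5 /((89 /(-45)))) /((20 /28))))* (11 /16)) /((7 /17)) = -4222273 /468496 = -9.01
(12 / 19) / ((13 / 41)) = 492 / 247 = 1.99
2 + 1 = 3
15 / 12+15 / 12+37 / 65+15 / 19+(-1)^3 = 2.86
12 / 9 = 4 / 3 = 1.33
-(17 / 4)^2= -289 / 16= -18.06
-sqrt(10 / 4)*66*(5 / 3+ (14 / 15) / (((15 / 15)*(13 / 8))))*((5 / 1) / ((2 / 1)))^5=-3004375*sqrt(10) / 416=-22838.14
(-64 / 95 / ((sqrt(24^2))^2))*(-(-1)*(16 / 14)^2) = -64 / 41895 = -0.00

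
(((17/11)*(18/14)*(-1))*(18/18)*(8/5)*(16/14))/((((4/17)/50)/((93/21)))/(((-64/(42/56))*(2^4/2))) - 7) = 26421166080/50902308919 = 0.52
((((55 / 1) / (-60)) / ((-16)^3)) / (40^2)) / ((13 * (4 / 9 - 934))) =-0.00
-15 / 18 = -5 / 6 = -0.83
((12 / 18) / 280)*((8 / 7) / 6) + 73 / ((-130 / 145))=-4667959 / 57330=-81.42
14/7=2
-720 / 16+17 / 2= -73 / 2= -36.50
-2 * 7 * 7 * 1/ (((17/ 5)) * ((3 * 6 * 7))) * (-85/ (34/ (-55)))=-9625/ 306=-31.45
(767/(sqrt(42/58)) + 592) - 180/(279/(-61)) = 19572/31 + 767* sqrt(609)/21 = 1532.69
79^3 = 493039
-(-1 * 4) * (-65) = -260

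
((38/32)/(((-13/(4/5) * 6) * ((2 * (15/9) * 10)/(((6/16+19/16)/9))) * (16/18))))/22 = -19/5857280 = -0.00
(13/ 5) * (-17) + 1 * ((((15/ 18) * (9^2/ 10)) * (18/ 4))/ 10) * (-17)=-7667/ 80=-95.84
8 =8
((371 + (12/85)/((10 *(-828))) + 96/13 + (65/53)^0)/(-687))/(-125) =289261787/65475393750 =0.00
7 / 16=0.44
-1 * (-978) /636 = 1.54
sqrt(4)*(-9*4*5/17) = -360/17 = -21.18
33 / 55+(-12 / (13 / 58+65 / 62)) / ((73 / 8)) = -22623 / 52195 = -0.43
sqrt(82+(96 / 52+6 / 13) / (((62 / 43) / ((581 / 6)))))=3 * sqrt(17105738) / 806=15.39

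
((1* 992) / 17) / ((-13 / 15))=-14880 / 221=-67.33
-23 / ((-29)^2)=-0.03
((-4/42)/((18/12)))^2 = 16/3969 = 0.00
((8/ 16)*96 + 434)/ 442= 241/ 221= 1.09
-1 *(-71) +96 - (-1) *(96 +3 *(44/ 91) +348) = 55733/ 91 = 612.45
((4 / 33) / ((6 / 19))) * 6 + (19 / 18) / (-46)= 2.28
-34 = -34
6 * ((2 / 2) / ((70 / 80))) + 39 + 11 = 398 / 7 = 56.86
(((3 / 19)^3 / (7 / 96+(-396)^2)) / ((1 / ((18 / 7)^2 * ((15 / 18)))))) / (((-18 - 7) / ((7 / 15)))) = -0.00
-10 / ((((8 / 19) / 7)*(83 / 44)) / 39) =-285285 / 83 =-3437.17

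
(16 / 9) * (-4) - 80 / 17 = -1808 / 153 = -11.82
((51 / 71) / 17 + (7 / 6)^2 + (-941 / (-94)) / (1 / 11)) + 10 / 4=13697497 / 120132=114.02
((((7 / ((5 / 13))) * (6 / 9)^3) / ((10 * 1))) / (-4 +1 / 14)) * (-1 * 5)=5096 / 7425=0.69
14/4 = 7/2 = 3.50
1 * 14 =14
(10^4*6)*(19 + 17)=2160000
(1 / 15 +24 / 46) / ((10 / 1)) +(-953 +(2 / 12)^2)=-952.91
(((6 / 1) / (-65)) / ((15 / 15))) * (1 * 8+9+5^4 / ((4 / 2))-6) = -1941 / 65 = -29.86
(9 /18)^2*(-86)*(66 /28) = -1419 /28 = -50.68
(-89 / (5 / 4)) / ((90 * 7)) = -178 / 1575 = -0.11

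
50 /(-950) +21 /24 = 125 /152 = 0.82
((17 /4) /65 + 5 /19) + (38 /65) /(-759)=1228969 /3749460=0.33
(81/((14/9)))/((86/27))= 19683/1204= 16.35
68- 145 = -77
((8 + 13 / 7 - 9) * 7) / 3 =2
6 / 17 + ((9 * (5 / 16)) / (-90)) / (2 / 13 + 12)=30115 / 85952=0.35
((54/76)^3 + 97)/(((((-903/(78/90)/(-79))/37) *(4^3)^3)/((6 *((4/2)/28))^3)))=87000344457/1060775038812160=0.00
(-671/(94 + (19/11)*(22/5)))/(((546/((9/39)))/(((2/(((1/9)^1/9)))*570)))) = -77450175/300482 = -257.75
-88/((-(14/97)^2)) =206998/49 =4224.45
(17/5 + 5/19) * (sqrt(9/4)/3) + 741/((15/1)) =4867/95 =51.23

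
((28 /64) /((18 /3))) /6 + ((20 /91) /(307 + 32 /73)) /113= 538770181 /44310022848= 0.01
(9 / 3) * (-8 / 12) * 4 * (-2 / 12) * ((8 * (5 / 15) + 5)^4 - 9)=1116448 / 243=4594.44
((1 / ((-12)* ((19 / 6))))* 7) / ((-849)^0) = -7 / 38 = -0.18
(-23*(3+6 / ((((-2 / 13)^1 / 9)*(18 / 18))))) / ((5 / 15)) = 24012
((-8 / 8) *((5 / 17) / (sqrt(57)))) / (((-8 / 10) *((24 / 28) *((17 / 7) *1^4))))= 1225 *sqrt(57) / 395352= 0.02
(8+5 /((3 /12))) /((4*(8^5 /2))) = 7 /16384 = 0.00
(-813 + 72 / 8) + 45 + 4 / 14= -758.71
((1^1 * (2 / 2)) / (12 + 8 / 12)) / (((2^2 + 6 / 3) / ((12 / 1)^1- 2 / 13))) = 77 / 494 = 0.16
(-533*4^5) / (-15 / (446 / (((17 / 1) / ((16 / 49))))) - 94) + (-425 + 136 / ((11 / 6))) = 40205715171 / 7516069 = 5349.30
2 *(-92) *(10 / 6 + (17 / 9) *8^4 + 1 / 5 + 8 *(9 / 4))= -64225936 / 45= -1427243.02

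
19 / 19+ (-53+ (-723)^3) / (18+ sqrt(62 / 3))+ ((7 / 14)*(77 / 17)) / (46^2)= -146826103526601 / 6546904+ 37793312*sqrt(186) / 91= -16762711.00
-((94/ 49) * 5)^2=-220900/ 2401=-92.00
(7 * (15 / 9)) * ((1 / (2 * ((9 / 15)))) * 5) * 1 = 875 / 18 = 48.61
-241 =-241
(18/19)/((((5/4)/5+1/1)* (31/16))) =1152/2945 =0.39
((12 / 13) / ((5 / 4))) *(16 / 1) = 768 / 65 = 11.82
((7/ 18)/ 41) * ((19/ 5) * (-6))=-133/ 615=-0.22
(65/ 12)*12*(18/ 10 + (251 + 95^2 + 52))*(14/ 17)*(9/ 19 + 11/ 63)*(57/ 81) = 941190224/ 4131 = 227835.93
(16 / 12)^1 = 1.33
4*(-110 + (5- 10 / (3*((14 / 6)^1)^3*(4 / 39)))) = -147570 / 343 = -430.23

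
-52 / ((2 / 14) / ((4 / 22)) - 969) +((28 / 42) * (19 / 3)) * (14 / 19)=386092 / 121995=3.16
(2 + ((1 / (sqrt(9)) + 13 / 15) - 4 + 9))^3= 68921 / 125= 551.37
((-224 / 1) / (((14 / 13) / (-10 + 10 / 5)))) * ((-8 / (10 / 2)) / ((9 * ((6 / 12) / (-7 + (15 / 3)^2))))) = -53248 / 5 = -10649.60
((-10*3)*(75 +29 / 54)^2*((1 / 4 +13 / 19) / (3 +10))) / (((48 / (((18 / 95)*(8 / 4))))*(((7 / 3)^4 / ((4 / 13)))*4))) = -1181315111 / 4687443488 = -0.25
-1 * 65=-65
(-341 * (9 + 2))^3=-52776573751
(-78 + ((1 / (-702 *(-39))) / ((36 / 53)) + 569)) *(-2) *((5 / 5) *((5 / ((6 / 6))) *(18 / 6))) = -2419667905 / 164268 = -14730.00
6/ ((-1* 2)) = -3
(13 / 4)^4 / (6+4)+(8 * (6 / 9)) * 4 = 249523 / 7680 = 32.49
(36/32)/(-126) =-1/112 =-0.01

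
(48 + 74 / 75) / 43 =3674 / 3225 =1.14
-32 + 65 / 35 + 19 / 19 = -204 / 7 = -29.14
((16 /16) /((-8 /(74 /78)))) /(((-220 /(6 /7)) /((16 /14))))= 37 /70070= 0.00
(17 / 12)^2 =289 / 144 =2.01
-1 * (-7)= 7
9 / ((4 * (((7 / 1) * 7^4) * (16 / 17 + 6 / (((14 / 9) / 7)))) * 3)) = 51 / 31933300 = 0.00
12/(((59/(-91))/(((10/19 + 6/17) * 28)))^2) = 6283719257088/363169249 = 17302.45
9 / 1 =9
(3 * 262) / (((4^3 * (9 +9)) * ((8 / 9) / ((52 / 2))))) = 5109 / 256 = 19.96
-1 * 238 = -238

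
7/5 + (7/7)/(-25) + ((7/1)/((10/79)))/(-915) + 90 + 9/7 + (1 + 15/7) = 6131387/64050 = 95.73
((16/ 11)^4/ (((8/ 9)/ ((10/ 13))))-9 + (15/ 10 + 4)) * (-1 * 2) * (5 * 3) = -2133435/ 190333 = -11.21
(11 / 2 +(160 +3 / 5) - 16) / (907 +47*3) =1501 / 10480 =0.14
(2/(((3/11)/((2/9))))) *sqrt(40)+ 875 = 88 *sqrt(10)/27+ 875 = 885.31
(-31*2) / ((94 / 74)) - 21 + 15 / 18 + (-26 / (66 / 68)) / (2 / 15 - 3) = -7953883 / 133386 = -59.63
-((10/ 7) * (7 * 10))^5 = -10000000000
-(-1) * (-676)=-676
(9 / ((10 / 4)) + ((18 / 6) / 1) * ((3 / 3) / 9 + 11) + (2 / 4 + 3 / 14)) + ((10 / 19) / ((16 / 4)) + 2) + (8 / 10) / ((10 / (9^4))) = 11264951 / 19950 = 564.66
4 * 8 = 32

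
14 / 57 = 0.25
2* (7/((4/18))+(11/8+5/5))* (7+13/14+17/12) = 212735/336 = 633.14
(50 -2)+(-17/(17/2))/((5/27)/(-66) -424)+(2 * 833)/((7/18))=3273145800/755573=4332.00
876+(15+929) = 1820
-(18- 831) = 813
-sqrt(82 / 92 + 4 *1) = -15 *sqrt(46) / 46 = -2.21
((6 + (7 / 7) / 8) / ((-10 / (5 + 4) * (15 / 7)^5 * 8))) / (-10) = 823543 / 540000000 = 0.00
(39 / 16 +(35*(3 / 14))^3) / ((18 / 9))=6789 / 32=212.16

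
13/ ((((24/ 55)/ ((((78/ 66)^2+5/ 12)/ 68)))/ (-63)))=-50.05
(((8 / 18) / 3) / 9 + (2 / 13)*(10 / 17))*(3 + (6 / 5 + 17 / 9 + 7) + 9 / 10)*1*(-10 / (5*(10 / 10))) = -2.99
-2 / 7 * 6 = -12 / 7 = -1.71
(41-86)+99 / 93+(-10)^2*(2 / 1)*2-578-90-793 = -34253 / 31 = -1104.94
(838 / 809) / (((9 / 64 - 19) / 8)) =-429056 / 976463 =-0.44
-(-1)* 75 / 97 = 75 / 97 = 0.77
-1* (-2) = 2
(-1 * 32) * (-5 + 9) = -128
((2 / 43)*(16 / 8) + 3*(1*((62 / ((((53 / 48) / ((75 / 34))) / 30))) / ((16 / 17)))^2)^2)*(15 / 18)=618289093409853594529810 / 1017872049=607433020699690.71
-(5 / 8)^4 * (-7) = 1.07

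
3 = 3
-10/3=-3.33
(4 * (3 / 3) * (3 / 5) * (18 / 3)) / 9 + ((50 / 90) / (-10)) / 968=139387 / 87120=1.60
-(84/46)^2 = -1764/529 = -3.33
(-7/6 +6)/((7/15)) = 145/14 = 10.36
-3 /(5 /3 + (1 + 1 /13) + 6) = -117 /341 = -0.34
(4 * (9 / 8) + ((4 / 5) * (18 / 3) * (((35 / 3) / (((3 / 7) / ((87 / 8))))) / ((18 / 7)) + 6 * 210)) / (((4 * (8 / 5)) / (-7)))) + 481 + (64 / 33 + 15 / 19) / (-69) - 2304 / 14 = -133706082305 / 19381824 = -6898.53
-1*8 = -8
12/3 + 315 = 319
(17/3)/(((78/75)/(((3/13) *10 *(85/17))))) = 10625/169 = 62.87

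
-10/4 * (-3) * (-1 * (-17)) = 255/2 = 127.50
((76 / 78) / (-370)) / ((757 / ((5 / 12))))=-19 / 13108212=-0.00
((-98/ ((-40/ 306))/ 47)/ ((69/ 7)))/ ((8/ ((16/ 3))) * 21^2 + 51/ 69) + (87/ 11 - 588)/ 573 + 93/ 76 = 244338451773/ 1143089347180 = 0.21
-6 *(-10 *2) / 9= 40 / 3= 13.33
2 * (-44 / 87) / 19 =-0.05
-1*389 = -389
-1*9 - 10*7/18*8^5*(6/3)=-2293841/9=-254871.22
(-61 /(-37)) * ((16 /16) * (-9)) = -549 /37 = -14.84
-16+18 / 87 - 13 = -835 / 29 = -28.79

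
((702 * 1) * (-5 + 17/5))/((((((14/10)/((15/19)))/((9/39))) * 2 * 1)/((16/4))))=-38880/133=-292.33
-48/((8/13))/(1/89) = -6942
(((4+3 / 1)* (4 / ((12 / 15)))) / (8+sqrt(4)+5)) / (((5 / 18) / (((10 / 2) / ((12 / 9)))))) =63 / 2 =31.50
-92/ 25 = -3.68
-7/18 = -0.39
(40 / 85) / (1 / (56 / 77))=64 / 187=0.34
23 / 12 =1.92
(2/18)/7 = 1/63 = 0.02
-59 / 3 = -19.67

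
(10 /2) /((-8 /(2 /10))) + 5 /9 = 31 /72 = 0.43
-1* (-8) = 8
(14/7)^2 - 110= -106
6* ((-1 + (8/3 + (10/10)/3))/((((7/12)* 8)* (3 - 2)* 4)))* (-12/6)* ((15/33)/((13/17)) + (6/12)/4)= -7407/8008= -0.92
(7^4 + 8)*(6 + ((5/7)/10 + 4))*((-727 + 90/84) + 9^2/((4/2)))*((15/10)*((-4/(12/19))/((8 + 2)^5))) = 15482452689/9800000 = 1579.84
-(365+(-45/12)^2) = -6065/16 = -379.06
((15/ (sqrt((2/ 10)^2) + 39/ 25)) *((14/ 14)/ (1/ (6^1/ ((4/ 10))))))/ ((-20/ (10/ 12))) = -1875/ 352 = -5.33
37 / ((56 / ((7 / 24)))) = 37 / 192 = 0.19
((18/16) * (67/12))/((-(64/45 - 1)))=-9045/608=-14.88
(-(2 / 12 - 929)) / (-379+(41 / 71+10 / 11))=-4352513 / 1769028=-2.46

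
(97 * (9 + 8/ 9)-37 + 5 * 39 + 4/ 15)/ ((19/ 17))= 854879/ 855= 999.86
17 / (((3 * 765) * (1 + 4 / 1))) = 1 / 675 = 0.00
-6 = -6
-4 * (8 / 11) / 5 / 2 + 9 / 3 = 149 / 55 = 2.71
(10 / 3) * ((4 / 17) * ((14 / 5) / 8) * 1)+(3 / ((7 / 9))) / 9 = 251 / 357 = 0.70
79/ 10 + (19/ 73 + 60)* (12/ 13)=602851/ 9490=63.52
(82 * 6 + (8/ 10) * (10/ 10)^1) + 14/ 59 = 145446/ 295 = 493.04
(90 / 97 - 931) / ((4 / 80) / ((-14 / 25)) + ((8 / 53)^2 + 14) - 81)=14191494968 / 1023333413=13.87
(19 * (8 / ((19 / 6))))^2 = 2304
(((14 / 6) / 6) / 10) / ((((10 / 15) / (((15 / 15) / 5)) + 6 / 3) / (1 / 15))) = 0.00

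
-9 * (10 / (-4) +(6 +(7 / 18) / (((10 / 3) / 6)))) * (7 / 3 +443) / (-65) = 84168 / 325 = 258.98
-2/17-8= -138/17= -8.12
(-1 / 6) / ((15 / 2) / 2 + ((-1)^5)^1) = -2 / 33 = -0.06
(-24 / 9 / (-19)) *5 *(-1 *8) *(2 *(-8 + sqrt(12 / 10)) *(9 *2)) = 1395.45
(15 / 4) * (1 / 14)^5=15 / 2151296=0.00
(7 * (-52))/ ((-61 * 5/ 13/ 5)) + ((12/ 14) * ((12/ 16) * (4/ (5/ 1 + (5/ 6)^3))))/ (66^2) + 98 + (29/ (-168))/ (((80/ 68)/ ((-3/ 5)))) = 1749838148833/ 9961397600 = 175.66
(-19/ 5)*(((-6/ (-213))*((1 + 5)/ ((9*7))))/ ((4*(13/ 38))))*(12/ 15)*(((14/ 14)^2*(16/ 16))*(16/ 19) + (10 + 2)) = -37088/ 484575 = -0.08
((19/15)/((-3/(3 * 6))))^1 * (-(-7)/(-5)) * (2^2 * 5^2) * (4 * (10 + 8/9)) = 417088/9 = 46343.11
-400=-400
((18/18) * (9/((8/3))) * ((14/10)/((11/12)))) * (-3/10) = -1701/1100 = -1.55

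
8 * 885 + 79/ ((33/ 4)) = 233956/ 33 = 7089.58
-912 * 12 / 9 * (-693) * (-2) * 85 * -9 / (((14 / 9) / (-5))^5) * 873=-927229060760062500 / 2401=-386184531761791.96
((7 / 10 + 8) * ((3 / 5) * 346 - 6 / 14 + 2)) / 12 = 212309 / 1400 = 151.65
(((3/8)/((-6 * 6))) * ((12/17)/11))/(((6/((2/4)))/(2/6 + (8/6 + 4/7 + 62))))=-1349/376992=-0.00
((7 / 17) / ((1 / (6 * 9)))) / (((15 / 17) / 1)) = 126 / 5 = 25.20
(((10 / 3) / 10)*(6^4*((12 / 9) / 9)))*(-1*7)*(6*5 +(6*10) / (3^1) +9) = -26432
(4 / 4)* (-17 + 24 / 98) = -821 / 49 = -16.76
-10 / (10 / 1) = -1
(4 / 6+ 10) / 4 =8 / 3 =2.67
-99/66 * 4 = -6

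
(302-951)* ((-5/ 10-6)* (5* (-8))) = -168740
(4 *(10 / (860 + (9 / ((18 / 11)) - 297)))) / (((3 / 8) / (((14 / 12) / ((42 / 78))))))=4160 / 10233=0.41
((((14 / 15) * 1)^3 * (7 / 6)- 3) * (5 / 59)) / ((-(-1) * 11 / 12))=-83084 / 438075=-0.19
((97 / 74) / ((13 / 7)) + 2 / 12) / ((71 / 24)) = 10072 / 34151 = 0.29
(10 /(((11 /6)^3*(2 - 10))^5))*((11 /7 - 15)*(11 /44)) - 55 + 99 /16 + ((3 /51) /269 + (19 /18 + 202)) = 2970012293245165301696419 /19255376325767674199184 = 154.24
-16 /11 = -1.45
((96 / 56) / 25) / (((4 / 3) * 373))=9 / 65275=0.00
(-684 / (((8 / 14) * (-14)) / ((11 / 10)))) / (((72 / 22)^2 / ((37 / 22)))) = 85063 / 5760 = 14.77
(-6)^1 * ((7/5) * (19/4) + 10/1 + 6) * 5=-1359/2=-679.50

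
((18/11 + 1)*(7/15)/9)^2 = 41209/2205225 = 0.02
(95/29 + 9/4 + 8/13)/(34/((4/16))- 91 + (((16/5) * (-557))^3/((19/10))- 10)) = -4398975/2134798385017948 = -0.00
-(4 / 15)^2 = -16 / 225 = -0.07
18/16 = 9/8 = 1.12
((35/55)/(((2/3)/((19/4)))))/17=399/1496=0.27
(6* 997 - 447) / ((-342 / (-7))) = 4305 / 38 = 113.29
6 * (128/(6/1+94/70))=26880/257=104.59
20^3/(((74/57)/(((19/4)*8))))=8664000/37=234162.16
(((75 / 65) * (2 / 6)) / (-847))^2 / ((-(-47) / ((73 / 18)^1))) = 1825 / 102570834366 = 0.00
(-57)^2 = 3249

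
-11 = -11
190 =190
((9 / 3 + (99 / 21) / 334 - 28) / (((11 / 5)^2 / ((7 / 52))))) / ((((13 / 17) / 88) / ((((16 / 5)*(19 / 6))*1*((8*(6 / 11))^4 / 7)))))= -1335504816046080 / 31817396611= -41974.04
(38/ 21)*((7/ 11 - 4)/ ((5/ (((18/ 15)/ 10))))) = -0.15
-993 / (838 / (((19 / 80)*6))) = -56601 / 33520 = -1.69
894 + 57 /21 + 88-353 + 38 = 4688 /7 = 669.71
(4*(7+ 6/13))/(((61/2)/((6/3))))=1552/793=1.96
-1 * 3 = -3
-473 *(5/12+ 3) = -19393/12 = -1616.08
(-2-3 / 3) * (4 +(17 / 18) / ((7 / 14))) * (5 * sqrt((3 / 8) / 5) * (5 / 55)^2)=-53 * sqrt(30) / 1452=-0.20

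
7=7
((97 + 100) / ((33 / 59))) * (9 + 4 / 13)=3278.28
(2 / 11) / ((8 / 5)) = 5 / 44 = 0.11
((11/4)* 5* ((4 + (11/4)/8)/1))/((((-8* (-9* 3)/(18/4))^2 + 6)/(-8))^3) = -139/56029050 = -0.00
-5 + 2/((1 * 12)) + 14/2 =13/6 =2.17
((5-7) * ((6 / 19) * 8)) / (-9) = 32 / 57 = 0.56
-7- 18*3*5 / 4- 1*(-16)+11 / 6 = -170 / 3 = -56.67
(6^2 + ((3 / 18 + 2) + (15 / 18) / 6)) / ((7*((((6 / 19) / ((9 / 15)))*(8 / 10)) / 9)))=3743 / 32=116.97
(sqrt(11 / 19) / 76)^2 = 11 / 109744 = 0.00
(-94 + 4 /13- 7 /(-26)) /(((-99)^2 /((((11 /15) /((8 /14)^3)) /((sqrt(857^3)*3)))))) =-833147*sqrt(857) /49001027137920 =-0.00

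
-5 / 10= -1 / 2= -0.50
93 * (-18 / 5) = -334.80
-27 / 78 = -9 / 26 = -0.35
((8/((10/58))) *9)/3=696/5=139.20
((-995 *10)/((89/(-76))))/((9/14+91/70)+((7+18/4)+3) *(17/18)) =50148000/92293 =543.36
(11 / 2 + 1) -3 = 7 / 2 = 3.50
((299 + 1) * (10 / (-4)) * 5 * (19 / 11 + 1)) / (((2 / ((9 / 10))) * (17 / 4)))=-202500 / 187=-1082.89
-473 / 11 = -43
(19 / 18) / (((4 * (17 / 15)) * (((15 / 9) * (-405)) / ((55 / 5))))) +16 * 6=5287471 / 55080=96.00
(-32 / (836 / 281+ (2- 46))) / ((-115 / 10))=-2248 / 33143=-0.07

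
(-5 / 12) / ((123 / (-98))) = 245 / 738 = 0.33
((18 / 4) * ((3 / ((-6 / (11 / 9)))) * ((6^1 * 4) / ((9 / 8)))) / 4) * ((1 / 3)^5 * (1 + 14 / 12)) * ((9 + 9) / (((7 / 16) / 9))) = -9152 / 189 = -48.42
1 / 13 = 0.08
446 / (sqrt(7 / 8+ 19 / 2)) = 138.47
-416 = -416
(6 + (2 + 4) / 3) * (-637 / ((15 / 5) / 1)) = -5096 / 3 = -1698.67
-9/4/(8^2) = -9/256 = -0.04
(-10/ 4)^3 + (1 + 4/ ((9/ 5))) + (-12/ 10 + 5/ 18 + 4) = -373/ 40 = -9.32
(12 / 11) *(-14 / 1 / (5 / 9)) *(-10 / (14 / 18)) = 3888 / 11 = 353.45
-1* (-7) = 7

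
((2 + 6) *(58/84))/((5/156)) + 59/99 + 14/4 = 1222721/6930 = 176.44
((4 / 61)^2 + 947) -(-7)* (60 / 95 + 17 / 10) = 681061391 / 706990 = 963.33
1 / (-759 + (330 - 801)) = -1 / 1230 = -0.00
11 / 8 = 1.38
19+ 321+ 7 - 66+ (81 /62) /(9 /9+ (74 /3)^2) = 95560399 /340070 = 281.00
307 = 307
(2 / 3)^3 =8 / 27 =0.30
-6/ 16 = -3/ 8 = -0.38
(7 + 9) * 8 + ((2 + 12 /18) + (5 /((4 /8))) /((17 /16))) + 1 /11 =78635 /561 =140.17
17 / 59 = 0.29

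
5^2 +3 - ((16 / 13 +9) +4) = 179 / 13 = 13.77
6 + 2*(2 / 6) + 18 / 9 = 26 / 3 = 8.67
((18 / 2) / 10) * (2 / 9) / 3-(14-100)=1291 / 15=86.07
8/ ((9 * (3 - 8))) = -8/ 45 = -0.18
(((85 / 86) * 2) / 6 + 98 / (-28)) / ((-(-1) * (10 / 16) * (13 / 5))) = -3272 / 1677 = -1.95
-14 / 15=-0.93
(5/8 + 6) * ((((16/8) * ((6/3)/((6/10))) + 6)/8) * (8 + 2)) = 5035/48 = 104.90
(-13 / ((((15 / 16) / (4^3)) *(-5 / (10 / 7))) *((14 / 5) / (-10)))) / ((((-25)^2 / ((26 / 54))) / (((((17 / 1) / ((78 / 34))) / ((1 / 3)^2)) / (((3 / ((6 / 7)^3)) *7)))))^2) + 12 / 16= 0.75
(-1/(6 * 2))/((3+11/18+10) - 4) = -3/346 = -0.01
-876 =-876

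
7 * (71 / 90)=497 / 90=5.52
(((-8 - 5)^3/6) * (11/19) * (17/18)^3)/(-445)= 118732471/295857360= 0.40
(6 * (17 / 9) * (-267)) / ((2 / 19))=-28747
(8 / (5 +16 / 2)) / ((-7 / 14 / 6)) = -96 / 13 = -7.38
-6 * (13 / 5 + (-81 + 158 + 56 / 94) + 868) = -1336956 / 235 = -5689.17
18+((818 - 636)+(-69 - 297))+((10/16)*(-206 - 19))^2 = 19609.39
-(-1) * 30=30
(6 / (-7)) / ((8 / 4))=-3 / 7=-0.43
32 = 32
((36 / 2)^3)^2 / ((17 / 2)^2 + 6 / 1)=136048896 / 313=434661.01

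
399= 399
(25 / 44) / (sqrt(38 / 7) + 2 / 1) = -35 / 44 + 5 * sqrt(266) / 88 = 0.13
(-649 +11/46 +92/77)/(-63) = 2293679/223146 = 10.28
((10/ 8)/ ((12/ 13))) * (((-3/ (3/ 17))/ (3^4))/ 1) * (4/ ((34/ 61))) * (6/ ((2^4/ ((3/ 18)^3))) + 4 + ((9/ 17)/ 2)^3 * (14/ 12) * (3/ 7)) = -45005561185/ 5501302272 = -8.18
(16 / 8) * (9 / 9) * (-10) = -20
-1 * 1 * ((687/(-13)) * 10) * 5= 34350/13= 2642.31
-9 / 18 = -1 / 2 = -0.50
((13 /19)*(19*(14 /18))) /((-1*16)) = -91 /144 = -0.63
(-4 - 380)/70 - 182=-6562/35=-187.49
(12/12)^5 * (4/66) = 2/33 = 0.06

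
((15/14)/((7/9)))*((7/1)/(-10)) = -27/28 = -0.96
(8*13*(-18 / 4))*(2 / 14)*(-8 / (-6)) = -624 / 7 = -89.14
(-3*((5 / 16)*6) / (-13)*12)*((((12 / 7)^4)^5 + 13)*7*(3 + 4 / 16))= 5677059.33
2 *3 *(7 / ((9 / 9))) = 42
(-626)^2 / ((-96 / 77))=-7543613 / 24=-314317.21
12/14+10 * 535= 37456/7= 5350.86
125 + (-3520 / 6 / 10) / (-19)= 7301 / 57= 128.09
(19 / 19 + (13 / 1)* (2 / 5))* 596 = 18476 / 5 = 3695.20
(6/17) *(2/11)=12/187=0.06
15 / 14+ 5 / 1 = 85 / 14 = 6.07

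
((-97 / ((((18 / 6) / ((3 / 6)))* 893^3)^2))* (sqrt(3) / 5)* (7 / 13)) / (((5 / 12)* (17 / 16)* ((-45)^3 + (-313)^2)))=-2716* sqrt(3) / 14381768705758932053416425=-0.00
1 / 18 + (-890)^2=792100.06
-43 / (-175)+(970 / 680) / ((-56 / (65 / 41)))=801447 / 3903200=0.21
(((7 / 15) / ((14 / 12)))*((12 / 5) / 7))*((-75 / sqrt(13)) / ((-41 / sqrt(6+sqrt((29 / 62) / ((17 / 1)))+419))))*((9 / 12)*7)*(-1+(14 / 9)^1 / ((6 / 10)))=43*sqrt(13702*sqrt(30566)+6137810900) / 280891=12.00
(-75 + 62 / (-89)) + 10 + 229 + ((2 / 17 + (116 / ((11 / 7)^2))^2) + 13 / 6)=315299141173 / 132910998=2372.26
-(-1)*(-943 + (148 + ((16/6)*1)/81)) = -193177/243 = -794.97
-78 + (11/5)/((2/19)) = -571/10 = -57.10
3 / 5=0.60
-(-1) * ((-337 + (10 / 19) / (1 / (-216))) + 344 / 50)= -210807 / 475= -443.80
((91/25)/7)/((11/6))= 78/275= 0.28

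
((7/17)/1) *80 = 560/17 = 32.94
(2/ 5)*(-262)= -524/ 5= -104.80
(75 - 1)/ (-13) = -74/ 13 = -5.69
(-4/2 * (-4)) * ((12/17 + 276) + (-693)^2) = 65351496/17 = 3844205.65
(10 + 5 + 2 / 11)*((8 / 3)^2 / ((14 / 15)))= 26720 / 231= 115.67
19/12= 1.58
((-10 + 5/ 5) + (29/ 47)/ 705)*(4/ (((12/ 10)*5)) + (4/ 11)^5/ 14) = -19222347500/ 3201854931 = -6.00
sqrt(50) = 7.07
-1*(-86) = 86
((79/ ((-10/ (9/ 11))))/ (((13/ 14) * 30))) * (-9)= 2.09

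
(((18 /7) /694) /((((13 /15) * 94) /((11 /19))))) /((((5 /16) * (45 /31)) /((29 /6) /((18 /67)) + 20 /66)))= 1347446 /1268921745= 0.00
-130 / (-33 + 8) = 26 / 5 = 5.20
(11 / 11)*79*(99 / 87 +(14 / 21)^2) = 32627 / 261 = 125.01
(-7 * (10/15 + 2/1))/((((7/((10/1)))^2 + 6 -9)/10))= 56000/753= 74.37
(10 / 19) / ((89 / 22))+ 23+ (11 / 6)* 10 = 210344 / 5073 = 41.46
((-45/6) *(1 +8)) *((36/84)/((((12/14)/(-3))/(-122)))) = -24705/2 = -12352.50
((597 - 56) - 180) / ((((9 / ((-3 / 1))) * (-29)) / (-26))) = -9386 / 87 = -107.89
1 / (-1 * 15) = -1 / 15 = -0.07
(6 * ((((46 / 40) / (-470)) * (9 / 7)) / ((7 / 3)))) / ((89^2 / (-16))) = 7452 / 456051575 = 0.00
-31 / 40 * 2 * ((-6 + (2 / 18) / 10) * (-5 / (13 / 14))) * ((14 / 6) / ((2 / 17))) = -13918597 / 14040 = -991.35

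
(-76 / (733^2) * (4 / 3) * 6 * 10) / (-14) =3040 / 3761023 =0.00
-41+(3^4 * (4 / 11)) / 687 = -103171 / 2519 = -40.96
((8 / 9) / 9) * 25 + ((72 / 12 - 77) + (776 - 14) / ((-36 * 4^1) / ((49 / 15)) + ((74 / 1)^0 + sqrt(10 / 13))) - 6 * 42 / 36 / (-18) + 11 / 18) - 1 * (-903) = 1278607036415 / 1563520401 - 609854 * sqrt(130) / 19302721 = 817.41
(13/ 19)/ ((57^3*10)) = 13/ 35186670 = 0.00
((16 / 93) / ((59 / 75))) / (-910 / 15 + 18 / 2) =-240 / 56699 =-0.00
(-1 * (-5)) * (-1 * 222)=-1110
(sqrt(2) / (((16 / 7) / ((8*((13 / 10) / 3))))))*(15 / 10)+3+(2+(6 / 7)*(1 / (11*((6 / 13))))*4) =91*sqrt(2) / 40+437 / 77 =8.89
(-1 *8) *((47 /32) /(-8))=47 /32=1.47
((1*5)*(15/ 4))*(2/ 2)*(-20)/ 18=-125/ 6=-20.83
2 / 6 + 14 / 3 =5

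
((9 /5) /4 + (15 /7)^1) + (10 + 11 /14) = 1873 /140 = 13.38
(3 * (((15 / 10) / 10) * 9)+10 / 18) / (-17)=-829 / 3060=-0.27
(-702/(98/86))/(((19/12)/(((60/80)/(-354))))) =45279/54929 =0.82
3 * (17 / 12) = 17 / 4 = 4.25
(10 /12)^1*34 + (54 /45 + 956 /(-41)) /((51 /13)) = 237283 /10455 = 22.70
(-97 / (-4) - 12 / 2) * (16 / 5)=292 / 5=58.40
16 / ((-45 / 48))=-256 / 15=-17.07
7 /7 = 1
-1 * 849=-849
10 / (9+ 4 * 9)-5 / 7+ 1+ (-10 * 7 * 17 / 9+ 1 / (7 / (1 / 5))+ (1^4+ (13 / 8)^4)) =-17735469 / 143360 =-123.71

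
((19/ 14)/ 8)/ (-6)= -19/ 672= -0.03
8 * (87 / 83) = 696 / 83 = 8.39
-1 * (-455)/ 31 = 455/ 31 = 14.68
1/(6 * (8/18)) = 3/8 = 0.38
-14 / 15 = -0.93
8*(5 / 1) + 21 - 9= 52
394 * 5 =1970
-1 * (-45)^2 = -2025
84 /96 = 7 /8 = 0.88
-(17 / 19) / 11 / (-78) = 17 / 16302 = 0.00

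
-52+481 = 429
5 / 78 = 0.06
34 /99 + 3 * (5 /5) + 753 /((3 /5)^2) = 207406 /99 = 2095.01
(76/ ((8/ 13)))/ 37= 3.34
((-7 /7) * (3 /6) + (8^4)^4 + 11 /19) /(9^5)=10696049115004931 /2243862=4766803446.47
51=51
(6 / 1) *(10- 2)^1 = 48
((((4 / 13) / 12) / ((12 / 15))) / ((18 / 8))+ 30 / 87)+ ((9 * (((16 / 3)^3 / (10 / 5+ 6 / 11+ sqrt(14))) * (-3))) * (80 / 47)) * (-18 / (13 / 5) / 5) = -20318383243 / 6219369+ 71368704 * sqrt(14) / 55601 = 1535.79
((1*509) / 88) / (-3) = -509 / 264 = -1.93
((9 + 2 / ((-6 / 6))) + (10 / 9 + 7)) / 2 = 68 / 9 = 7.56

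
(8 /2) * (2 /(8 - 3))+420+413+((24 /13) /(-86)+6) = 2349417 /2795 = 840.58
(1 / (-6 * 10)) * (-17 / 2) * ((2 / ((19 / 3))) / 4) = 17 / 1520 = 0.01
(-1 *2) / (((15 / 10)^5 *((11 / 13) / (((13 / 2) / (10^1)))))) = -2704 / 13365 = -0.20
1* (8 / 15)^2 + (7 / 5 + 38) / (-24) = -2443 / 1800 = -1.36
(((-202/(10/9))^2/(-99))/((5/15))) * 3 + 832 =-597481/275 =-2172.66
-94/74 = -47/37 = -1.27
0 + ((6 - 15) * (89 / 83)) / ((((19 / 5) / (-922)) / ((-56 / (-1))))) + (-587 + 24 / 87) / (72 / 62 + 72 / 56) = 3178477391705 / 24284223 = 130886.52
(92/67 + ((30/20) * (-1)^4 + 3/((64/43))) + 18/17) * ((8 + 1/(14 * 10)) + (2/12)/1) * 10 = 1488394315/3061632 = 486.14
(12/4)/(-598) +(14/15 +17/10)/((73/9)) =34884/109135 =0.32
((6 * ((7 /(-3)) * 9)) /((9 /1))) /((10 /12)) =-84 /5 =-16.80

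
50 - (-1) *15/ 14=715/ 14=51.07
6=6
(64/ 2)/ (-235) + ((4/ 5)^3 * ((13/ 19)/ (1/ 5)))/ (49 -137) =-38328/ 245575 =-0.16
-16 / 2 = -8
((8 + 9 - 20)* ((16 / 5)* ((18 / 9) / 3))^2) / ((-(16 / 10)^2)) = 16 / 3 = 5.33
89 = 89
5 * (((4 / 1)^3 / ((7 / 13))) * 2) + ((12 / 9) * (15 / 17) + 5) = 142175 / 119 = 1194.75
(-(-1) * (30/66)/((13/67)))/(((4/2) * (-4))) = -335/1144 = -0.29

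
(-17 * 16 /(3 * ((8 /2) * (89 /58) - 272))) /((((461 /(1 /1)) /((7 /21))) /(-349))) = -1376456 /15994395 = -0.09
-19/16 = -1.19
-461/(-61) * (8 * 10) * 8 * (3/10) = 88512/61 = 1451.02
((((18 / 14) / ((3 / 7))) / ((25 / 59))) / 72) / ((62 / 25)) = 59 / 1488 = 0.04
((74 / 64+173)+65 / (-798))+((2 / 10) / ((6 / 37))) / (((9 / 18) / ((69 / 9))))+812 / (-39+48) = 6026669 / 21280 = 283.21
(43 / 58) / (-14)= -43 / 812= -0.05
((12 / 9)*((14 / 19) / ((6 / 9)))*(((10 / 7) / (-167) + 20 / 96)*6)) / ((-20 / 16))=-236 / 167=-1.41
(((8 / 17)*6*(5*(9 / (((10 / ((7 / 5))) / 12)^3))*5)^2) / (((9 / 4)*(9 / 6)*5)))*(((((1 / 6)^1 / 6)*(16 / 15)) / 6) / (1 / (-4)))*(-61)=38096319873024 / 166015625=229474.30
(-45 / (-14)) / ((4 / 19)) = 855 / 56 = 15.27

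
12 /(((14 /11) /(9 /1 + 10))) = 1254 /7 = 179.14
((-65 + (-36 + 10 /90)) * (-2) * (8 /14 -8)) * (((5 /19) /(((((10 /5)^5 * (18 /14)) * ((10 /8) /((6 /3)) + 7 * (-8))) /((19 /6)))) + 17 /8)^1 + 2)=-4658779112 /753543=-6182.50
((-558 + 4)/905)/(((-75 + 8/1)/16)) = 8864/60635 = 0.15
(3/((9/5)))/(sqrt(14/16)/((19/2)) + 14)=1444/12129 - 19 * sqrt(14)/84903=0.12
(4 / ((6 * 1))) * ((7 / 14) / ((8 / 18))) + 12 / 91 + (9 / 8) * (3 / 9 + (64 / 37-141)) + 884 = 4906243 / 6734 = 728.58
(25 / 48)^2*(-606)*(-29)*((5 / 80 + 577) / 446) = 16902160625 / 2740224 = 6168.17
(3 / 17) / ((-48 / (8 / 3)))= -1 / 102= -0.01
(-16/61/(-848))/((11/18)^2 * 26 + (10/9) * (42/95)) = 3078/101512967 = 0.00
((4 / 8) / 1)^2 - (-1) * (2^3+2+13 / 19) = 831 / 76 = 10.93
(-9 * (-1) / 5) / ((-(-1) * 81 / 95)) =19 / 9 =2.11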